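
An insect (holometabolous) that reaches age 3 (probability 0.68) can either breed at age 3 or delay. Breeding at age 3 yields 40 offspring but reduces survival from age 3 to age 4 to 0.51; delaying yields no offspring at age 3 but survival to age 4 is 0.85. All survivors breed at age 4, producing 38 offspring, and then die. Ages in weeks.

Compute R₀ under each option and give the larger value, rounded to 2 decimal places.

breed at age 3: R₀ = 0.68 × (40 + 0.51 × 38) = 0.68 × 59.3800 = 40.3784
delay to age 4: R₀ = 0.68 × (0.85 × 38) = 0.68 × 32.3000 = 21.9640
Higher: breed at age 3 (40.3784).

40.38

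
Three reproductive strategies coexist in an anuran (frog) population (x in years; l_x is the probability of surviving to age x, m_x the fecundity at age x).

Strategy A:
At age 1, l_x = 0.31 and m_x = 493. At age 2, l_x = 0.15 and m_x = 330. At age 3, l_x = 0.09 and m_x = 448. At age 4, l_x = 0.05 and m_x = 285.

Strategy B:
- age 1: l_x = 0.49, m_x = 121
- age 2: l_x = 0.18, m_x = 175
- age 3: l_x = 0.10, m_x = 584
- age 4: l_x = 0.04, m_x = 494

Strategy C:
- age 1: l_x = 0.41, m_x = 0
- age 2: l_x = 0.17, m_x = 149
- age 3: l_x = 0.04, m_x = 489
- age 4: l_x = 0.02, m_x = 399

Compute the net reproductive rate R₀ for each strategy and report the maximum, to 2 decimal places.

256.90

Strategy A: R₀ = 0.31×493 + 0.15×330 + 0.09×448 + 0.05×285 = 256.9000
Strategy B: R₀ = 0.49×121 + 0.18×175 + 0.10×584 + 0.04×494 = 168.9500
Strategy C: R₀ = 0.41×0 + 0.17×149 + 0.04×489 + 0.02×399 = 52.8700
Highest R₀: strategy A with 256.9000.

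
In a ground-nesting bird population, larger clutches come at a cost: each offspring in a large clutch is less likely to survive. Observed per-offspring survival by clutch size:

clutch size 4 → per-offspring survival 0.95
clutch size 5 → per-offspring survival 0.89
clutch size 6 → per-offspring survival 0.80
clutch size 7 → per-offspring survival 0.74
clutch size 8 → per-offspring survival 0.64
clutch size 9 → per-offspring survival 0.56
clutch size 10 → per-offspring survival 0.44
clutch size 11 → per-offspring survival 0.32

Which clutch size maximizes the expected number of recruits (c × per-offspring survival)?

7

Expected recruits = c × s(c):
  c=4: 4 × 0.95 = 3.800
  c=5: 5 × 0.89 = 4.450
  c=6: 6 × 0.80 = 4.800
  c=7: 7 × 0.74 = 5.180
  c=8: 8 × 0.64 = 5.120
  c=9: 9 × 0.56 = 5.040
  c=10: 10 × 0.44 = 4.400
  c=11: 11 × 0.32 = 3.520
Maximum at c = 7 (5.180 recruits).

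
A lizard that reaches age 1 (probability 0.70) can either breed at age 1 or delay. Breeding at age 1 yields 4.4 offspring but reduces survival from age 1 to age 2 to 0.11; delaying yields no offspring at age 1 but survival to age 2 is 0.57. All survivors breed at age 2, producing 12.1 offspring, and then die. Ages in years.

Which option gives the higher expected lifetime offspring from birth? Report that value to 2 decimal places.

breed at age 1: R₀ = 0.70 × (4.4 + 0.11 × 12.1) = 0.70 × 5.7310 = 4.0117
delay to age 2: R₀ = 0.70 × (0.57 × 12.1) = 0.70 × 6.8970 = 4.8279
Higher: delay to age 2 (4.8279).

4.83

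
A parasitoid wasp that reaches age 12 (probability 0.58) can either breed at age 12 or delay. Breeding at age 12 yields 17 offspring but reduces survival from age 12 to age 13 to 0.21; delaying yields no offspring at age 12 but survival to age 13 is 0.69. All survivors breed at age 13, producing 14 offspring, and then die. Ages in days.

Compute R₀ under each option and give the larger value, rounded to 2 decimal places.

breed at age 12: R₀ = 0.58 × (17 + 0.21 × 14) = 0.58 × 19.9400 = 11.5652
delay to age 13: R₀ = 0.58 × (0.69 × 14) = 0.58 × 9.6600 = 5.6028
Higher: breed at age 12 (11.5652).

11.57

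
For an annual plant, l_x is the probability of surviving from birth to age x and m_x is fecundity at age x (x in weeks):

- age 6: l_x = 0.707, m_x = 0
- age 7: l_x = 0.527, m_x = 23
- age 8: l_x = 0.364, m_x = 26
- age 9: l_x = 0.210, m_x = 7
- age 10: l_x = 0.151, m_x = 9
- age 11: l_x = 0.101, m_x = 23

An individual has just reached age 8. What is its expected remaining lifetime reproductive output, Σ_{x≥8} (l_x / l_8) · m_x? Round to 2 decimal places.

40.15

l_8 = 0.364. Conditional survival from age 8 to x is l_x / l_8.
  x=8: (0.364/0.364) × 26 = 26.0000
  x=9: (0.210/0.364) × 7 = 4.0385
  x=10: (0.151/0.364) × 9 = 3.7335
  x=11: (0.101/0.364) × 23 = 6.3819
Sum = 26.0000 + 4.0385 + 3.7335 + 6.3819 = 40.1538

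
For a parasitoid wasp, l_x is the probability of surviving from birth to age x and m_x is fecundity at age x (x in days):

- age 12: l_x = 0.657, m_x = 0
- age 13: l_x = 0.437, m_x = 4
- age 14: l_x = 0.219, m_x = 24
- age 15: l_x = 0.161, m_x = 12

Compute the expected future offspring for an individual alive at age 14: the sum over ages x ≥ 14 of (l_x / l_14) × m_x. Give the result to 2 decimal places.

l_14 = 0.219. Conditional survival from age 14 to x is l_x / l_14.
  x=14: (0.219/0.219) × 24 = 24.0000
  x=15: (0.161/0.219) × 12 = 8.8219
Sum = 24.0000 + 8.8219 = 32.8219

32.82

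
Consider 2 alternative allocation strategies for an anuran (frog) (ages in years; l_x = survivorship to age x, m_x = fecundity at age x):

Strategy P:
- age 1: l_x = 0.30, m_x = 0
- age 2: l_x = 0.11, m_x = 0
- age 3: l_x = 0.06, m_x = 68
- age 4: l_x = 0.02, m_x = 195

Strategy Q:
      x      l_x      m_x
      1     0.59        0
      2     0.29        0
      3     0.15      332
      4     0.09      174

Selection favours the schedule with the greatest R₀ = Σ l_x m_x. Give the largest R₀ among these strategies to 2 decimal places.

Strategy P: R₀ = 0.30×0 + 0.11×0 + 0.06×68 + 0.02×195 = 7.9800
Strategy Q: R₀ = 0.59×0 + 0.29×0 + 0.15×332 + 0.09×174 = 65.4600
Highest R₀: strategy Q with 65.4600.

65.46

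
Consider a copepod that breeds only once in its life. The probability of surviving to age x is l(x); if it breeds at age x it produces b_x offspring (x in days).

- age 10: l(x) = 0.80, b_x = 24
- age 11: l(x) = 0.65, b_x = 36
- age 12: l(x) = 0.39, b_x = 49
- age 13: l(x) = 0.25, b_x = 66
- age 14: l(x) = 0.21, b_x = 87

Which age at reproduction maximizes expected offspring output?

Expected offspring if breeding at age x = l(x) × b_x:
  age 10: 0.80 × 24 = 19.200
  age 11: 0.65 × 36 = 23.400
  age 12: 0.39 × 49 = 19.110
  age 13: 0.25 × 66 = 16.500
  age 14: 0.21 × 87 = 18.270
Maximum at age 11 (23.400).

11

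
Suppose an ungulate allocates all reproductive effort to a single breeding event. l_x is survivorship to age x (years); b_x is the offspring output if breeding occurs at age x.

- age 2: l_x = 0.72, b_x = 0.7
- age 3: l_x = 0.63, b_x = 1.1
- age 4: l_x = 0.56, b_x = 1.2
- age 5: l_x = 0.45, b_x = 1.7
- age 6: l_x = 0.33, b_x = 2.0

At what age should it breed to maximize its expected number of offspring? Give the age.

5

Expected offspring if breeding at age x = l_x × b_x:
  age 2: 0.72 × 0.7 = 0.504
  age 3: 0.63 × 1.1 = 0.693
  age 4: 0.56 × 1.2 = 0.672
  age 5: 0.45 × 1.7 = 0.765
  age 6: 0.33 × 2.0 = 0.660
Maximum at age 5 (0.765).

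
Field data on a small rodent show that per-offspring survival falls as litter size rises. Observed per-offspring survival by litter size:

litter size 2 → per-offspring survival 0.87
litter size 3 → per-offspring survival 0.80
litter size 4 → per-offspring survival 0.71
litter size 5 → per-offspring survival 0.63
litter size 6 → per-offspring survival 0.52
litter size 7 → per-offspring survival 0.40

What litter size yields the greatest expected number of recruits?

Expected recruits = c × s(c):
  c=2: 2 × 0.87 = 1.740
  c=3: 3 × 0.80 = 2.400
  c=4: 4 × 0.71 = 2.840
  c=5: 5 × 0.63 = 3.150
  c=6: 6 × 0.52 = 3.120
  c=7: 7 × 0.40 = 2.800
Maximum at c = 5 (3.150 recruits).

5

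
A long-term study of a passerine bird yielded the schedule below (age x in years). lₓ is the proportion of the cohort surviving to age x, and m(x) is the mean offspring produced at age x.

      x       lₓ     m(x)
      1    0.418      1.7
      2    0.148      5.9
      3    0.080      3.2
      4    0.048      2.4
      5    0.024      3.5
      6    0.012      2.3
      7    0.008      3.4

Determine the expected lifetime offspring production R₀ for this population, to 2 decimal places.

R₀ = Σ lₓ m(x):
  age 1: 0.418 × 1.7 = 0.7106
  age 2: 0.148 × 5.9 = 0.8732
  age 3: 0.080 × 3.2 = 0.2560
  age 4: 0.048 × 2.4 = 0.1152
  age 5: 0.024 × 3.5 = 0.0840
  age 6: 0.012 × 2.3 = 0.0276
  age 7: 0.008 × 3.4 = 0.0272
R₀ = 0.7106 + 0.8732 + 0.2560 + 0.1152 + 0.0840 + 0.0276 + 0.0272 = 2.0938

2.09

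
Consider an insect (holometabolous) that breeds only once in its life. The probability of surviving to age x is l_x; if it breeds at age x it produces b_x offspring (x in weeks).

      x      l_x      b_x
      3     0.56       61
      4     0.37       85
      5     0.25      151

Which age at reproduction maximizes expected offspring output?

5

Expected offspring if breeding at age x = l_x × b_x:
  age 3: 0.56 × 61 = 34.160
  age 4: 0.37 × 85 = 31.450
  age 5: 0.25 × 151 = 37.750
Maximum at age 5 (37.750).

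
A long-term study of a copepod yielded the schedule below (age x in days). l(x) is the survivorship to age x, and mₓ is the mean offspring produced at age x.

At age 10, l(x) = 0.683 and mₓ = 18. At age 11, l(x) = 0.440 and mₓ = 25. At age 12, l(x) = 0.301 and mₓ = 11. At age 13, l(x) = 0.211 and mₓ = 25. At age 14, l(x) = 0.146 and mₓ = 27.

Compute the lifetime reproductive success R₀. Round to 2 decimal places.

R₀ = Σ l(x) mₓ:
  age 10: 0.683 × 18 = 12.2940
  age 11: 0.440 × 25 = 11.0000
  age 12: 0.301 × 11 = 3.3110
  age 13: 0.211 × 25 = 5.2750
  age 14: 0.146 × 27 = 3.9420
R₀ = 12.2940 + 11.0000 + 3.3110 + 5.2750 + 3.9420 = 35.8220

35.82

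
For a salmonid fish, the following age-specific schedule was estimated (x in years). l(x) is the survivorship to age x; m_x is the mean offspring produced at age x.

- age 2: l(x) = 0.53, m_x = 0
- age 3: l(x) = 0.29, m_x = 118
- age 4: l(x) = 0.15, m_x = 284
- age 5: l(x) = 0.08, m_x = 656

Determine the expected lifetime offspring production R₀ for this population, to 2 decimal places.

R₀ = Σ l(x) m_x:
  age 2: 0.53 × 0 = 0.0000
  age 3: 0.29 × 118 = 34.2200
  age 4: 0.15 × 284 = 42.6000
  age 5: 0.08 × 656 = 52.4800
R₀ = 0.0000 + 34.2200 + 42.6000 + 52.4800 = 129.3000

129.30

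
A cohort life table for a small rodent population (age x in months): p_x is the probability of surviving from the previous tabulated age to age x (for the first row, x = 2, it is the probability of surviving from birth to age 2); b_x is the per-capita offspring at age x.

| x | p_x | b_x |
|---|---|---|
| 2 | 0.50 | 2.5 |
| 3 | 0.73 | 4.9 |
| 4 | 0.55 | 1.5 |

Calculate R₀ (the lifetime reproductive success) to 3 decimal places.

Survivorship from birth: l_x = p_2·p_3·…·p_x.
  l_2 = 0.50000
  l_3 = 0.36500
  l_4 = 0.20075
R₀ = Σ l_x b_x:
  age 2: 0.50000 × 2.5 = 1.2500
  age 3: 0.36500 × 4.9 = 1.7885
  age 4: 0.20075 × 1.5 = 0.3011
R₀ = 1.2500 + 1.7885 + 0.3011 = 3.3396

3.340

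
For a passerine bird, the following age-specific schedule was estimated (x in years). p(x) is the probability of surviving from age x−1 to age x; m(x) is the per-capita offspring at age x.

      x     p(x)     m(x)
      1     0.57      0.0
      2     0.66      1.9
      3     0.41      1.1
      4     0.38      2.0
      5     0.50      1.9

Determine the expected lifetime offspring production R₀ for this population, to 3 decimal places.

Survivorship from birth: l_x = p_1·p_2·…·p_x.
  l_1 = 0.57000
  l_2 = 0.37620
  l_3 = 0.15424
  l_4 = 0.05861
  l_5 = 0.02931
R₀ = Σ l_x m(x):
  age 1: 0.57000 × 0.0 = 0.0000
  age 2: 0.37620 × 1.9 = 0.7148
  age 3: 0.15424 × 1.1 = 0.1697
  age 4: 0.05861 × 2.0 = 0.1172
  age 5: 0.02931 × 1.9 = 0.0557
R₀ = 0.0000 + 0.7148 + 0.1697 + 0.1172 + 0.0557 = 1.0574

1.057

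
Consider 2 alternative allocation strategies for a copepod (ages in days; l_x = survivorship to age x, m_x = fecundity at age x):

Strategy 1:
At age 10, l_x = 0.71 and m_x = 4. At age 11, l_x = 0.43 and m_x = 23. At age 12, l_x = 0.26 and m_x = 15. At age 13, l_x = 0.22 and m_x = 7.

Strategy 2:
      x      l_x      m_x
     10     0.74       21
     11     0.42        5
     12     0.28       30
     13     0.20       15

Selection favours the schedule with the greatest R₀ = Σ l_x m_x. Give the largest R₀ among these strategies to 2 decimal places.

29.04

Strategy 1: R₀ = 0.71×4 + 0.43×23 + 0.26×15 + 0.22×7 = 18.1700
Strategy 2: R₀ = 0.74×21 + 0.42×5 + 0.28×30 + 0.20×15 = 29.0400
Highest R₀: strategy 2 with 29.0400.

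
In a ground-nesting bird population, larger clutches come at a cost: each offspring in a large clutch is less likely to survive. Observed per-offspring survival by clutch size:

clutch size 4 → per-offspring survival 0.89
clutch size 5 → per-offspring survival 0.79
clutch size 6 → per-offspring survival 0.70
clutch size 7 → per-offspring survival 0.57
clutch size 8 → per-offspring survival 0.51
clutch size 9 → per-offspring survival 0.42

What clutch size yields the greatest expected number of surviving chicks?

Expected surviving chicks = c × s(c):
  c=4: 4 × 0.89 = 3.560
  c=5: 5 × 0.79 = 3.950
  c=6: 6 × 0.70 = 4.200
  c=7: 7 × 0.57 = 3.990
  c=8: 8 × 0.51 = 4.080
  c=9: 9 × 0.42 = 3.780
Maximum at c = 6 (4.200 surviving chicks).

6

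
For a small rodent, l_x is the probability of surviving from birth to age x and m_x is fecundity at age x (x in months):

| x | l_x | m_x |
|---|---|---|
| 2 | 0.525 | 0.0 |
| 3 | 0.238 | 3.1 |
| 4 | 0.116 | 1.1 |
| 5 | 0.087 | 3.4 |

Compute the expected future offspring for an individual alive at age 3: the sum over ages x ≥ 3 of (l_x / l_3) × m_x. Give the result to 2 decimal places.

l_3 = 0.238. Conditional survival from age 3 to x is l_x / l_3.
  x=3: (0.238/0.238) × 3.1 = 3.1000
  x=4: (0.116/0.238) × 1.1 = 0.5361
  x=5: (0.087/0.238) × 3.4 = 1.2429
Sum = 3.1000 + 0.5361 + 1.2429 = 4.8790

4.88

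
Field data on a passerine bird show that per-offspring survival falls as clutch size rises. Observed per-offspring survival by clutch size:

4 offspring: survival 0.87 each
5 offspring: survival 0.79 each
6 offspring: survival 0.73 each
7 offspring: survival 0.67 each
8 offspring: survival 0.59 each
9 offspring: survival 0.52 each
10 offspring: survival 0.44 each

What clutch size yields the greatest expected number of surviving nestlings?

8

Expected surviving nestlings = c × s(c):
  c=4: 4 × 0.87 = 3.480
  c=5: 5 × 0.79 = 3.950
  c=6: 6 × 0.73 = 4.380
  c=7: 7 × 0.67 = 4.690
  c=8: 8 × 0.59 = 4.720
  c=9: 9 × 0.52 = 4.680
  c=10: 10 × 0.44 = 4.400
Maximum at c = 8 (4.720 surviving nestlings).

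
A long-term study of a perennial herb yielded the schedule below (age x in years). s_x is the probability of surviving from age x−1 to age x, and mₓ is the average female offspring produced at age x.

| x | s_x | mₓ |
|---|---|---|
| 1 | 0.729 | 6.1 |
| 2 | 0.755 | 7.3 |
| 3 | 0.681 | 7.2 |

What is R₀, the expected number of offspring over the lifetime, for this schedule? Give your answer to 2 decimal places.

Survivorship from birth: l_x = s_1·s_2·…·s_x.
  l_1 = 0.72900
  l_2 = 0.55039
  l_3 = 0.37482
R₀ = Σ l_x mₓ:
  age 1: 0.72900 × 6.1 = 4.4469
  age 2: 0.55039 × 7.3 = 4.0178
  age 3: 0.37482 × 7.2 = 2.6987
R₀ = 4.4469 + 4.0178 + 2.6987 = 11.1635

11.16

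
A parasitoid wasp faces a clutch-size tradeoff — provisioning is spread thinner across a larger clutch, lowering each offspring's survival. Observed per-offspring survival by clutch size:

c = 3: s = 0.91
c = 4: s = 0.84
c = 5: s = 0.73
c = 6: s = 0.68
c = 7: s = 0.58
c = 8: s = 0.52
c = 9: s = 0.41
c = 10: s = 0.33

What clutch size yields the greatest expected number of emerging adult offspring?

8

Expected emerging adult offspring = c × s(c):
  c=3: 3 × 0.91 = 2.730
  c=4: 4 × 0.84 = 3.360
  c=5: 5 × 0.73 = 3.650
  c=6: 6 × 0.68 = 4.080
  c=7: 7 × 0.58 = 4.060
  c=8: 8 × 0.52 = 4.160
  c=9: 9 × 0.41 = 3.690
  c=10: 10 × 0.33 = 3.300
Maximum at c = 8 (4.160 emerging adult offspring).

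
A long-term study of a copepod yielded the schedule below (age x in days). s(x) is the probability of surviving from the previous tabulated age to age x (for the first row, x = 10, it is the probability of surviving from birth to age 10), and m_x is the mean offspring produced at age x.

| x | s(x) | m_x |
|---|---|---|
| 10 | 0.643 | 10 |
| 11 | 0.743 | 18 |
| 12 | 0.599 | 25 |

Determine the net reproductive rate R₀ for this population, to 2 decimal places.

Survivorship from birth: l_x = s_10·s_11·…·s_x.
  l_10 = 0.64300
  l_11 = 0.47775
  l_12 = 0.28617
R₀ = Σ l_x m_x:
  age 10: 0.64300 × 10 = 6.4300
  age 11: 0.47775 × 18 = 8.5995
  age 12: 0.28617 × 25 = 7.1542
R₀ = 6.4300 + 8.5995 + 7.1542 = 22.1837

22.18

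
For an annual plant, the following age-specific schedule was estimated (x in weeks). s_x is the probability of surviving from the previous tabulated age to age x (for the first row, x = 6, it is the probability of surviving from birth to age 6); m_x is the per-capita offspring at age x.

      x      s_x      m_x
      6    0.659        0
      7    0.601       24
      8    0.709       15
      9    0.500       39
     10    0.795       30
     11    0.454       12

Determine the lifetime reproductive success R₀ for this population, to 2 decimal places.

23.15

Survivorship from birth: l_x = s_6·s_7·…·s_x.
  l_6 = 0.65900
  l_7 = 0.39606
  l_8 = 0.28081
  l_9 = 0.14040
  l_10 = 0.11162
  l_11 = 0.05068
R₀ = Σ l_x m_x:
  age 6: 0.65900 × 0 = 0.0000
  age 7: 0.39606 × 24 = 9.5054
  age 8: 0.28081 × 15 = 4.2122
  age 9: 0.14040 × 39 = 5.4756
  age 10: 0.11162 × 30 = 3.3486
  age 11: 0.05068 × 12 = 0.6082
R₀ = 0.0000 + 9.5054 + 4.2122 + 5.4756 + 3.3486 + 0.6082 = 23.1500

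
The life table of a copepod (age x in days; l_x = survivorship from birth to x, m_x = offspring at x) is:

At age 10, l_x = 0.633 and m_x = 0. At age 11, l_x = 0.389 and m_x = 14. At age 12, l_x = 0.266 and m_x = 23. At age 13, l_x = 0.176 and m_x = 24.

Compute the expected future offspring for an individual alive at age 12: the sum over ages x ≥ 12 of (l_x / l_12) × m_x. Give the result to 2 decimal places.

38.88

l_12 = 0.266. Conditional survival from age 12 to x is l_x / l_12.
  x=12: (0.266/0.266) × 23 = 23.0000
  x=13: (0.176/0.266) × 24 = 15.8797
Sum = 23.0000 + 15.8797 = 38.8797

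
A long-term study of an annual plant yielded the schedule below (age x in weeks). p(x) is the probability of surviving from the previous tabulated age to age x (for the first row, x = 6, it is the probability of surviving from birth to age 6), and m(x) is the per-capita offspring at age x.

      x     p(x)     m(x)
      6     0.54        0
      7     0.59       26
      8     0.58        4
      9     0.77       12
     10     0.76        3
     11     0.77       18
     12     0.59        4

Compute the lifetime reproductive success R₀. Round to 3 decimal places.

Survivorship from birth: l_x = p_6·p_7·…·p_x.
  l_6 = 0.54000
  l_7 = 0.31860
  l_8 = 0.18479
  l_9 = 0.14229
  l_10 = 0.10814
  l_11 = 0.08327
  l_12 = 0.04913
R₀ = Σ l_x m(x):
  age 6: 0.54000 × 0 = 0.0000
  age 7: 0.31860 × 26 = 8.2836
  age 8: 0.18479 × 4 = 0.7392
  age 9: 0.14229 × 12 = 1.7075
  age 10: 0.10814 × 3 = 0.3244
  age 11: 0.08327 × 18 = 1.4989
  age 12: 0.04913 × 4 = 0.1965
R₀ = 0.0000 + 8.2836 + 0.7392 + 1.7075 + 0.3244 + 1.4989 + 0.1965 = 12.7500

12.750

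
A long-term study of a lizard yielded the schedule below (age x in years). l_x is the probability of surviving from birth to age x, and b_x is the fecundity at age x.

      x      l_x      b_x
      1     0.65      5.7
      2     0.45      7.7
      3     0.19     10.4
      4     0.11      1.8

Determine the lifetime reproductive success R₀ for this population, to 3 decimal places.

9.344

R₀ = Σ l_x b_x:
  age 1: 0.65 × 5.7 = 3.7050
  age 2: 0.45 × 7.7 = 3.4650
  age 3: 0.19 × 10.4 = 1.9760
  age 4: 0.11 × 1.8 = 0.1980
R₀ = 3.7050 + 3.4650 + 1.9760 + 0.1980 = 9.3440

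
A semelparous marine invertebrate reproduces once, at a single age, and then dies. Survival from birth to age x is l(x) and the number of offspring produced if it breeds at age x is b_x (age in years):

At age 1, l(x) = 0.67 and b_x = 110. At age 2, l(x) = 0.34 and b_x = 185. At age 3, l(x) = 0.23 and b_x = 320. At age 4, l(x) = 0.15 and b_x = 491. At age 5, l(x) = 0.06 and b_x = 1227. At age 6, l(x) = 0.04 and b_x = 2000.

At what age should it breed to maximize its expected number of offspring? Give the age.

6

Expected offspring if breeding at age x = l(x) × b_x:
  age 1: 0.67 × 110 = 73.700
  age 2: 0.34 × 185 = 62.900
  age 3: 0.23 × 320 = 73.600
  age 4: 0.15 × 491 = 73.650
  age 5: 0.06 × 1227 = 73.620
  age 6: 0.04 × 2000 = 80.000
Maximum at age 6 (80.000).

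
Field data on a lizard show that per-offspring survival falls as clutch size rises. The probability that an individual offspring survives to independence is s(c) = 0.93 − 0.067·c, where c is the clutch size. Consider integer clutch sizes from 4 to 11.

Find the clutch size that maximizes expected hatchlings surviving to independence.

Expected hatchlings surviving to independence = c × s(c):
  c=4: 4 × 0.662 = 2.648
  c=5: 5 × 0.595 = 2.975
  c=6: 6 × 0.528 = 3.168
  c=7: 7 × 0.461 = 3.227
  c=8: 8 × 0.394 = 3.152
  c=9: 9 × 0.327 = 2.943
  c=10: 10 × 0.260 = 2.600
  c=11: 11 × 0.193 = 2.123
Maximum at c = 7 (3.227 hatchlings surviving to independence).

7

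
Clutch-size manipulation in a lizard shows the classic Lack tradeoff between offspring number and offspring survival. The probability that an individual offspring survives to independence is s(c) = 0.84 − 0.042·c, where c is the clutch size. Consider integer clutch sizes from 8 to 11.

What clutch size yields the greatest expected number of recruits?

10

Expected recruits = c × s(c):
  c=8: 8 × 0.504 = 4.032
  c=9: 9 × 0.462 = 4.158
  c=10: 10 × 0.420 = 4.200
  c=11: 11 × 0.378 = 4.158
Maximum at c = 10 (4.200 recruits).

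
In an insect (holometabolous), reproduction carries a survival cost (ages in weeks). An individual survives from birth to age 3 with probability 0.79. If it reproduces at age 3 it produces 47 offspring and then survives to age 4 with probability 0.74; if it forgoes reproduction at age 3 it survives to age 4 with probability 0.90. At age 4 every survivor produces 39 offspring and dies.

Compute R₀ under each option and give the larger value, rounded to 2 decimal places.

breed at age 3: R₀ = 0.79 × (47 + 0.74 × 39) = 0.79 × 75.8600 = 59.9294
delay to age 4: R₀ = 0.79 × (0.90 × 39) = 0.79 × 35.1000 = 27.7290
Higher: breed at age 3 (59.9294).

59.93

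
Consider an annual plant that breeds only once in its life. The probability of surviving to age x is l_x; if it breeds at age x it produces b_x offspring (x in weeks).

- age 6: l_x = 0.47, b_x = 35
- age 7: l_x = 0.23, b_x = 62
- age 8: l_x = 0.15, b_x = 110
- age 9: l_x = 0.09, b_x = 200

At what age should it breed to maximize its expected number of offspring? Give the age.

Expected offspring if breeding at age x = l_x × b_x:
  age 6: 0.47 × 35 = 16.450
  age 7: 0.23 × 62 = 14.260
  age 8: 0.15 × 110 = 16.500
  age 9: 0.09 × 200 = 18.000
Maximum at age 9 (18.000).

9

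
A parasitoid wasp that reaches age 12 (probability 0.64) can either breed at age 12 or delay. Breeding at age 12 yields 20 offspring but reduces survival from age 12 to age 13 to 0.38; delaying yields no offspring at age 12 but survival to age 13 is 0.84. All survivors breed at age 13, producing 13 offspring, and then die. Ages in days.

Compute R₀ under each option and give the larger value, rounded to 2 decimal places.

breed at age 12: R₀ = 0.64 × (20 + 0.38 × 13) = 0.64 × 24.9400 = 15.9616
delay to age 13: R₀ = 0.64 × (0.84 × 13) = 0.64 × 10.9200 = 6.9888
Higher: breed at age 12 (15.9616).

15.96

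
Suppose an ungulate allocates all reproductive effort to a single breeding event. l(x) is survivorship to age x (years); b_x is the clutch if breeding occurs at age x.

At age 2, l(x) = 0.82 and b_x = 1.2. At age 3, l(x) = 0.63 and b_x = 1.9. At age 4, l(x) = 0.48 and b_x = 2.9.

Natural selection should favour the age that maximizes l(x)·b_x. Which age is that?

4

Expected offspring if breeding at age x = l(x) × b_x:
  age 2: 0.82 × 1.2 = 0.984
  age 3: 0.63 × 1.9 = 1.197
  age 4: 0.48 × 2.9 = 1.392
Maximum at age 4 (1.392).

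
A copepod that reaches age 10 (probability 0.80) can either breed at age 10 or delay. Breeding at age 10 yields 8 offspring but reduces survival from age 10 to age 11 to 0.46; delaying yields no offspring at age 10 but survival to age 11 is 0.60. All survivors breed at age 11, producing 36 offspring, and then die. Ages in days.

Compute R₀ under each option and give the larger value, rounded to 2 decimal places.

19.65

breed at age 10: R₀ = 0.80 × (8 + 0.46 × 36) = 0.80 × 24.5600 = 19.6480
delay to age 11: R₀ = 0.80 × (0.60 × 36) = 0.80 × 21.6000 = 17.2800
Higher: breed at age 10 (19.6480).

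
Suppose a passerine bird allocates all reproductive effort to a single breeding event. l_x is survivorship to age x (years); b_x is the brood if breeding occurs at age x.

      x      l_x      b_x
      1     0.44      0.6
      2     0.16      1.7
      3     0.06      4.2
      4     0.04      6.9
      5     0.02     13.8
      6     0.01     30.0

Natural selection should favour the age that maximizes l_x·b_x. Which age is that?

Expected offspring if breeding at age x = l_x × b_x:
  age 1: 0.44 × 0.6 = 0.264
  age 2: 0.16 × 1.7 = 0.272
  age 3: 0.06 × 4.2 = 0.252
  age 4: 0.04 × 6.9 = 0.276
  age 5: 0.02 × 13.8 = 0.276
  age 6: 0.01 × 30.0 = 0.300
Maximum at age 6 (0.300).

6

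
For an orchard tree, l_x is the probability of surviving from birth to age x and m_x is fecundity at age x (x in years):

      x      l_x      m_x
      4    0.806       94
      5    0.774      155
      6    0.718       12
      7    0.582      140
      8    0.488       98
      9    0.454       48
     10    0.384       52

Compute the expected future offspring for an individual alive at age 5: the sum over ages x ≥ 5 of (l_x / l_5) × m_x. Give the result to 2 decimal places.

l_5 = 0.774. Conditional survival from age 5 to x is l_x / l_5.
  x=5: (0.774/0.774) × 155 = 155.0000
  x=6: (0.718/0.774) × 12 = 11.1318
  x=7: (0.582/0.774) × 140 = 105.2713
  x=8: (0.488/0.774) × 98 = 61.7881
  x=9: (0.454/0.774) × 48 = 28.1550
  x=10: (0.384/0.774) × 52 = 25.7984
Sum = 155.0000 + 11.1318 + 105.2713 + 61.7881 + 28.1550 + 25.7984 = 387.1447

387.14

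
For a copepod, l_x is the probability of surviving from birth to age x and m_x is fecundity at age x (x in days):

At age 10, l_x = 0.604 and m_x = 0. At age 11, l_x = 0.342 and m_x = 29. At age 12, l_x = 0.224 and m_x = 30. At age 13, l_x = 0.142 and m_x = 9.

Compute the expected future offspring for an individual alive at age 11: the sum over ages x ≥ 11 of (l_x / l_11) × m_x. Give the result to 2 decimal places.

52.39

l_11 = 0.342. Conditional survival from age 11 to x is l_x / l_11.
  x=11: (0.342/0.342) × 29 = 29.0000
  x=12: (0.224/0.342) × 30 = 19.6491
  x=13: (0.142/0.342) × 9 = 3.7368
Sum = 29.0000 + 19.6491 + 3.7368 = 52.3860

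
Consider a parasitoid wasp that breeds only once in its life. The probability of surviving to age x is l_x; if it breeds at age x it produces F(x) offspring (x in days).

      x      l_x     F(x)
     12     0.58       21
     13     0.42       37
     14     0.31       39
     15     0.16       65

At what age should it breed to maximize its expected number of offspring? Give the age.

Expected offspring if breeding at age x = l_x × F(x):
  age 12: 0.58 × 21 = 12.180
  age 13: 0.42 × 37 = 15.540
  age 14: 0.31 × 39 = 12.090
  age 15: 0.16 × 65 = 10.400
Maximum at age 13 (15.540).

13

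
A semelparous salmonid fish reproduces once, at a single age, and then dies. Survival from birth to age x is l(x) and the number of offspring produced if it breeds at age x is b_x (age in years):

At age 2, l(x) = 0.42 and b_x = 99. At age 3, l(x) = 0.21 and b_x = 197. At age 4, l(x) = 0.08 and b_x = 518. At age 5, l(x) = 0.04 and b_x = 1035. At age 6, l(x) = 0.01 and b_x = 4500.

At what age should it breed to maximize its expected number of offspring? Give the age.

Expected offspring if breeding at age x = l(x) × b_x:
  age 2: 0.42 × 99 = 41.580
  age 3: 0.21 × 197 = 41.370
  age 4: 0.08 × 518 = 41.440
  age 5: 0.04 × 1035 = 41.400
  age 6: 0.01 × 4500 = 45.000
Maximum at age 6 (45.000).

6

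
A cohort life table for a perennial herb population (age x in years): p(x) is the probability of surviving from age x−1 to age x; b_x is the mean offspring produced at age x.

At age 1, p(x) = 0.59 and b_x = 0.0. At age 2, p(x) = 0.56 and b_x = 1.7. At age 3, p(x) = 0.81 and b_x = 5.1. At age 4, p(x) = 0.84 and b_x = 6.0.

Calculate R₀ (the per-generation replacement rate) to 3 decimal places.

3.275

Survivorship from birth: l_x = p_1·p_2·…·p_x.
  l_1 = 0.59000
  l_2 = 0.33040
  l_3 = 0.26762
  l_4 = 0.22480
R₀ = Σ l_x b_x:
  age 1: 0.59000 × 0.0 = 0.0000
  age 2: 0.33040 × 1.7 = 0.5617
  age 3: 0.26762 × 5.1 = 1.3649
  age 4: 0.22480 × 6.0 = 1.3488
R₀ = 0.0000 + 0.5617 + 1.3649 + 1.3488 = 3.2753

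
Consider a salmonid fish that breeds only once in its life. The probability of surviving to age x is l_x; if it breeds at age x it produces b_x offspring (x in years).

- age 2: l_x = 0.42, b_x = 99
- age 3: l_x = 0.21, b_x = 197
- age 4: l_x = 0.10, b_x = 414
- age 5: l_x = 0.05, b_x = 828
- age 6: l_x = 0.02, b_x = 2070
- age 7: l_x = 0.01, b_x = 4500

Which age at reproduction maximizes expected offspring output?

7

Expected offspring if breeding at age x = l_x × b_x:
  age 2: 0.42 × 99 = 41.580
  age 3: 0.21 × 197 = 41.370
  age 4: 0.10 × 414 = 41.400
  age 5: 0.05 × 828 = 41.400
  age 6: 0.02 × 2070 = 41.400
  age 7: 0.01 × 4500 = 45.000
Maximum at age 7 (45.000).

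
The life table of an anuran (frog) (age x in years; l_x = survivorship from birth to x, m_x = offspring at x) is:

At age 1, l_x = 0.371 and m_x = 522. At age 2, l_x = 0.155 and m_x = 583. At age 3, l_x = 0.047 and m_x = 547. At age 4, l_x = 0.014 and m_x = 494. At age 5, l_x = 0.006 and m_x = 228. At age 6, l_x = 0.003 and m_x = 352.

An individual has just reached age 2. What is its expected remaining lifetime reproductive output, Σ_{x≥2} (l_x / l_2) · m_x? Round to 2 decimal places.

l_2 = 0.155. Conditional survival from age 2 to x is l_x / l_2.
  x=2: (0.155/0.155) × 583 = 583.0000
  x=3: (0.047/0.155) × 547 = 165.8645
  x=4: (0.014/0.155) × 494 = 44.6194
  x=5: (0.006/0.155) × 228 = 8.8258
  x=6: (0.003/0.155) × 352 = 6.8129
Sum = 583.0000 + 165.8645 + 44.6194 + 8.8258 + 6.8129 = 809.1226

809.12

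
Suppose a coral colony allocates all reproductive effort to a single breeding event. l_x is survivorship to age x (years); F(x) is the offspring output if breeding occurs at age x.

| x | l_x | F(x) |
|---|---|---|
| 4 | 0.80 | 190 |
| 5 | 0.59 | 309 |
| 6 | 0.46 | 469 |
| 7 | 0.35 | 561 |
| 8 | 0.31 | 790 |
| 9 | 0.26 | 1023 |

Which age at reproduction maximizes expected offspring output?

9

Expected offspring if breeding at age x = l_x × F(x):
  age 4: 0.80 × 190 = 152.000
  age 5: 0.59 × 309 = 182.310
  age 6: 0.46 × 469 = 215.740
  age 7: 0.35 × 561 = 196.350
  age 8: 0.31 × 790 = 244.900
  age 9: 0.26 × 1023 = 265.980
Maximum at age 9 (265.980).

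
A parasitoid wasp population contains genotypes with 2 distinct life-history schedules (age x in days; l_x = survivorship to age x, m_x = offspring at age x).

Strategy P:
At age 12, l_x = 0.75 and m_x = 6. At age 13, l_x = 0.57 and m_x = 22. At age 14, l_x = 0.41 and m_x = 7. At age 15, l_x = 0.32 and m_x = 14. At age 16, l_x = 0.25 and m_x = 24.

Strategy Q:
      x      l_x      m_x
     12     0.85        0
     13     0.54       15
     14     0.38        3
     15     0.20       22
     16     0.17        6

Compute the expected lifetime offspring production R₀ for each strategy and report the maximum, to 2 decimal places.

Strategy P: R₀ = 0.75×6 + 0.57×22 + 0.41×7 + 0.32×14 + 0.25×24 = 30.3900
Strategy Q: R₀ = 0.85×0 + 0.54×15 + 0.38×3 + 0.20×22 + 0.17×6 = 14.6600
Highest R₀: strategy P with 30.3900.

30.39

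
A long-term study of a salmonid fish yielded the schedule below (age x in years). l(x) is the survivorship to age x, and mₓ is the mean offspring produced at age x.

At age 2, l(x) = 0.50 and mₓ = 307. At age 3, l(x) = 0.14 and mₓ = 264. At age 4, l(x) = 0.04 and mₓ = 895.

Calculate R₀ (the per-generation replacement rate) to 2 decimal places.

R₀ = Σ l(x) mₓ:
  age 2: 0.50 × 307 = 153.5000
  age 3: 0.14 × 264 = 36.9600
  age 4: 0.04 × 895 = 35.8000
R₀ = 153.5000 + 36.9600 + 35.8000 = 226.2600

226.26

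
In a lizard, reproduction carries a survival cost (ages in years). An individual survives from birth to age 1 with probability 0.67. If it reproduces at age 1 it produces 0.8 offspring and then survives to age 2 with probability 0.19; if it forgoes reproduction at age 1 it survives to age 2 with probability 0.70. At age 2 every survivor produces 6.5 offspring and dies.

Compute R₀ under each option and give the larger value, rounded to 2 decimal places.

3.05

breed at age 1: R₀ = 0.67 × (0.8 + 0.19 × 6.5) = 0.67 × 2.0350 = 1.3635
delay to age 2: R₀ = 0.67 × (0.70 × 6.5) = 0.67 × 4.5500 = 3.0485
Higher: delay to age 2 (3.0485).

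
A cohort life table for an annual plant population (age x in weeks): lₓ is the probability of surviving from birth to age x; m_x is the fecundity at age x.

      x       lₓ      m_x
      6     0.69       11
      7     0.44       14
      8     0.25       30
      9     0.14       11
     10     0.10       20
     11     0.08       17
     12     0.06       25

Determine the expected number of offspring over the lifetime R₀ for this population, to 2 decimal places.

R₀ = Σ lₓ m_x:
  age 6: 0.69 × 11 = 7.5900
  age 7: 0.44 × 14 = 6.1600
  age 8: 0.25 × 30 = 7.5000
  age 9: 0.14 × 11 = 1.5400
  age 10: 0.10 × 20 = 2.0000
  age 11: 0.08 × 17 = 1.3600
  age 12: 0.06 × 25 = 1.5000
R₀ = 7.5900 + 6.1600 + 7.5000 + 1.5400 + 2.0000 + 1.3600 + 1.5000 = 27.6500

27.65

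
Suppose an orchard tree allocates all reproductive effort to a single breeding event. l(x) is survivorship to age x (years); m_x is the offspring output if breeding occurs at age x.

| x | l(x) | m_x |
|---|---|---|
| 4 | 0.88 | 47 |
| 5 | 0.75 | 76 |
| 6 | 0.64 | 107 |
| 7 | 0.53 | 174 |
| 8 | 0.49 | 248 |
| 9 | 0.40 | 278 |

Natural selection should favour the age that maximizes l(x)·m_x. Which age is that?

8

Expected offspring if breeding at age x = l(x) × m_x:
  age 4: 0.88 × 47 = 41.360
  age 5: 0.75 × 76 = 57.000
  age 6: 0.64 × 107 = 68.480
  age 7: 0.53 × 174 = 92.220
  age 8: 0.49 × 248 = 121.520
  age 9: 0.40 × 278 = 111.200
Maximum at age 8 (121.520).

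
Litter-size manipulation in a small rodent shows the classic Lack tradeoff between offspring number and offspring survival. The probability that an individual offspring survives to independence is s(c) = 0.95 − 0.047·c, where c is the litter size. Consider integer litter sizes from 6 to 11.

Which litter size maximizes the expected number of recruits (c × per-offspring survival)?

10

Expected recruits = c × s(c):
  c=6: 6 × 0.668 = 4.008
  c=7: 7 × 0.621 = 4.347
  c=8: 8 × 0.574 = 4.592
  c=9: 9 × 0.527 = 4.743
  c=10: 10 × 0.480 = 4.800
  c=11: 11 × 0.433 = 4.763
Maximum at c = 10 (4.800 recruits).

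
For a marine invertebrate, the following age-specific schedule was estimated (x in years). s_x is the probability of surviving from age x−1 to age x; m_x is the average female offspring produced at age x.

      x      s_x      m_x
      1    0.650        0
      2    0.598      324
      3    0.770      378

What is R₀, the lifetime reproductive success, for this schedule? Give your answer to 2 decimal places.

239.07

Survivorship from birth: l_x = s_1·s_2·…·s_x.
  l_1 = 0.65000
  l_2 = 0.38870
  l_3 = 0.29930
R₀ = Σ l_x m_x:
  age 1: 0.65000 × 0 = 0.0000
  age 2: 0.38870 × 324 = 125.9388
  age 3: 0.29930 × 378 = 113.1354
R₀ = 0.0000 + 125.9388 + 113.1354 = 239.0742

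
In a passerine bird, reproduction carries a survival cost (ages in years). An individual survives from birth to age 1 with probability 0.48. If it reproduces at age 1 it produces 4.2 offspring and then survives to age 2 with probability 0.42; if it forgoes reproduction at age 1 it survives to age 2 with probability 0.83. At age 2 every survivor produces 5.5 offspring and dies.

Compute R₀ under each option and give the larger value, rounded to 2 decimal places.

breed at age 1: R₀ = 0.48 × (4.2 + 0.42 × 5.5) = 0.48 × 6.5100 = 3.1248
delay to age 2: R₀ = 0.48 × (0.83 × 5.5) = 0.48 × 4.5650 = 2.1912
Higher: breed at age 1 (3.1248).

3.12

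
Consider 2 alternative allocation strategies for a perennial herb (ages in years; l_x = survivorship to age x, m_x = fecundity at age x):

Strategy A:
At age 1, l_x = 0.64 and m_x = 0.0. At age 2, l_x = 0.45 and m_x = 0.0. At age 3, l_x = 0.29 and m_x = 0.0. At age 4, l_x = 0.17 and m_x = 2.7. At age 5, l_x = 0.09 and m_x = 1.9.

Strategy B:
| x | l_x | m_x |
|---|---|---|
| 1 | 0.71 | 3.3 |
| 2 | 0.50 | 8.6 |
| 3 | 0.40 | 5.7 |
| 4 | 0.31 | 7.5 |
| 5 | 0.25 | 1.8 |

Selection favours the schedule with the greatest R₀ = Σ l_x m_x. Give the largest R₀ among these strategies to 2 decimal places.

11.70

Strategy A: R₀ = 0.64×0.0 + 0.45×0.0 + 0.29×0.0 + 0.17×2.7 + 0.09×1.9 = 0.6300
Strategy B: R₀ = 0.71×3.3 + 0.50×8.6 + 0.40×5.7 + 0.31×7.5 + 0.25×1.8 = 11.6980
Highest R₀: strategy B with 11.6980.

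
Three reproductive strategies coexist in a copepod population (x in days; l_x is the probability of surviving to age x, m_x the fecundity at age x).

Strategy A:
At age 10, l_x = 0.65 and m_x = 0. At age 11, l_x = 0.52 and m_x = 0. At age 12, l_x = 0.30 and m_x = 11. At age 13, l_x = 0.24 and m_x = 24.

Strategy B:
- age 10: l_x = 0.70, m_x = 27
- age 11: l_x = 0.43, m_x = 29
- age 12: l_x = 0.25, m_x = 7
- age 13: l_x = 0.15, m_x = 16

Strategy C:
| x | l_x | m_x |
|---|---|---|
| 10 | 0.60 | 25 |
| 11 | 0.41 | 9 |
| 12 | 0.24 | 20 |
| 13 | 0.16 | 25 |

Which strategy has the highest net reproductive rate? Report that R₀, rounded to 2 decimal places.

35.52

Strategy A: R₀ = 0.65×0 + 0.52×0 + 0.30×11 + 0.24×24 = 9.0600
Strategy B: R₀ = 0.70×27 + 0.43×29 + 0.25×7 + 0.15×16 = 35.5200
Strategy C: R₀ = 0.60×25 + 0.41×9 + 0.24×20 + 0.16×25 = 27.4900
Highest R₀: strategy B with 35.5200.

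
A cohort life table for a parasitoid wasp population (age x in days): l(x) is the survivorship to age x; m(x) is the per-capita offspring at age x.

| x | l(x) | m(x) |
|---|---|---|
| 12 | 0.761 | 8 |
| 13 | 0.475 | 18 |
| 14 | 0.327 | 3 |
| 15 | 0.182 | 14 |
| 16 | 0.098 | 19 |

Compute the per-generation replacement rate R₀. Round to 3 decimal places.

20.029

R₀ = Σ l(x) m(x):
  age 12: 0.761 × 8 = 6.0880
  age 13: 0.475 × 18 = 8.5500
  age 14: 0.327 × 3 = 0.9810
  age 15: 0.182 × 14 = 2.5480
  age 16: 0.098 × 19 = 1.8620
R₀ = 6.0880 + 8.5500 + 0.9810 + 2.5480 + 1.8620 = 20.0290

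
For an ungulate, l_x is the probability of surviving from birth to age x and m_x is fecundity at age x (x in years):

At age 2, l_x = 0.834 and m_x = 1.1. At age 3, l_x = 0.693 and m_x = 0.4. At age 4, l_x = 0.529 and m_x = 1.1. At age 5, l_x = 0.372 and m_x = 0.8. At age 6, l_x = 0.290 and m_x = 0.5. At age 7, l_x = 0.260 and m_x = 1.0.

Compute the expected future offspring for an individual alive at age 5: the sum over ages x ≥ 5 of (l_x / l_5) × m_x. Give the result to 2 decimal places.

l_5 = 0.372. Conditional survival from age 5 to x is l_x / l_5.
  x=5: (0.372/0.372) × 0.8 = 0.8000
  x=6: (0.290/0.372) × 0.5 = 0.3898
  x=7: (0.260/0.372) × 1.0 = 0.6989
Sum = 0.8000 + 0.3898 + 0.6989 = 1.8887

1.89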